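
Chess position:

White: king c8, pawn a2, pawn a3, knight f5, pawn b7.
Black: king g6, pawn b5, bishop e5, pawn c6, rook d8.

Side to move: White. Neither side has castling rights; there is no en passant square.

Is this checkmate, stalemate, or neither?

White to move; white king on c8.
In check: yes, from the black rook on d8.
King squares — b7: own pawn; c7: attacked by Be5; d7: attacked by Rd8; b8: attacked by Be5; d8: available.
Legal moves for White: Kxd8.
White is in check but has 1 legal move → neither.

neither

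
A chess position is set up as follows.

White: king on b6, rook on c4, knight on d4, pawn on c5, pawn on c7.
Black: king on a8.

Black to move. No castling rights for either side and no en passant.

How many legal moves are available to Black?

0

Black to move; king on a8.
In check: no.
Legal moves: none.
Count: 0.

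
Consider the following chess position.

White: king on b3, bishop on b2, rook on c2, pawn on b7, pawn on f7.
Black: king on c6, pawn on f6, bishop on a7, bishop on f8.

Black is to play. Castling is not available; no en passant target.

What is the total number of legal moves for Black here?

8

Black to move; king on c6.
In check: yes, from the white rook on c2.
Legal moves: Kd7, Kxb7, Kd6, Kb6, Kd5, Kb5, Bfc5, Bac5.
Count: 8.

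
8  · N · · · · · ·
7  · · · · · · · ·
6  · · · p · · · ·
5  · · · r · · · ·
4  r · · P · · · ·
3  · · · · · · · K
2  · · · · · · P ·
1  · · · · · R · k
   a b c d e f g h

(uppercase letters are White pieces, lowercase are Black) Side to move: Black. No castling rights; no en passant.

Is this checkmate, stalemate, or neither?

Black to move; black king on h1.
In check: yes, from the white rook on f1.
King squares — g1: attacked by Rf1; g2: attacked by Kh3; h2: attacked by Kh3.
Legal moves for Black: none.
In check with no legal moves → checkmate.

checkmate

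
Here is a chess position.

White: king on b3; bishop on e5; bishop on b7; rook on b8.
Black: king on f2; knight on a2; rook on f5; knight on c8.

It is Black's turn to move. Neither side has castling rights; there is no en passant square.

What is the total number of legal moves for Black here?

20

Black to move; king on f2.
In check: no.
Legal moves: Ne7, Na7, Nd6, Nb6, Rf8, Rf7, Rf6, Rh5, Rg5, Rxe5, Rf4, Rf3+, Ke3, Ke2, Kg1, Kf1, Ke1, Nb4, Nc3, Nc1+.
Count: 20.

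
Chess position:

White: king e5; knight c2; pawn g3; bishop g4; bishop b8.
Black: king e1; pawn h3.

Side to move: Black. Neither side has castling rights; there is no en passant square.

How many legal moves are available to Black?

Black to move; king on e1.
In check: yes, from the white knight on c2.
Legal moves: Kf2, Kd2, Kf1.
Count: 3.

3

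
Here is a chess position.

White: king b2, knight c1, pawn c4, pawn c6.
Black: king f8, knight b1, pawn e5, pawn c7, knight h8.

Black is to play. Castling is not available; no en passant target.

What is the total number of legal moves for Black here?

11

Black to move; king on f8.
In check: no.
Legal moves: Nf7, Ng6, Kg8, Ke8, Kg7, Kf7, Ke7, Nc3, Na3, Nd2, e4.
Count: 11.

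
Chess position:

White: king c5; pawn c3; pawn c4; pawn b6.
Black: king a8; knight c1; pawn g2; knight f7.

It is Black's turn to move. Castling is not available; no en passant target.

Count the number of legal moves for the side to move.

Black to move; king on a8.
In check: no.
Legal moves: Kb8, Kb7, Nh8, Nd8, Nh6, Nd6, Ng5, Ne5, Nd3+, Nb3+, Ne2, Na2, g1=Q+, g1=R, g1=B+, g1=N.
Count: 16.

16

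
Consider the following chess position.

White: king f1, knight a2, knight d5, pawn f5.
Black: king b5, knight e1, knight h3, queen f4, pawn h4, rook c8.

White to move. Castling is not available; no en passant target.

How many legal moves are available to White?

3

White to move; king on f1.
In check: yes, from the black queen on f4.
Legal moves: Ke2, Kxe1, Nxf4.
Count: 3.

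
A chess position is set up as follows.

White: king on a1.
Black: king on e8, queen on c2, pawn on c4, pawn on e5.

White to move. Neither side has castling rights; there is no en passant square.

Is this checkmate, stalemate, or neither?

stalemate

White to move; white king on a1.
In check: no.
King squares — b1: attacked by Qc2; a2: attacked by Qc2; b2: attacked by Qc2.
Legal moves for White: none.
Not in check and no legal moves → stalemate.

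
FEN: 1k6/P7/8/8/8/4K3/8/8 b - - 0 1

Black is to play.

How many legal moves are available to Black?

Black to move; king on b8.
In check: yes, from the white pawn on a7.
Legal moves: Kc8, Ka8, Kc7, Kb7, Kxa7.
Count: 5.

5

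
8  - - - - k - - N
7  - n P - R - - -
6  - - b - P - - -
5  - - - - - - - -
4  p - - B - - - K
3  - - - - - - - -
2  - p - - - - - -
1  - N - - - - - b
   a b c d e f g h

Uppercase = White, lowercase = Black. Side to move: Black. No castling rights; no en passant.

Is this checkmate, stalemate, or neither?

Black to move; black king on e8.
In check: yes, from the white rook on e7.
King squares — d7: attacked by Pe6; e7: available; f7: attacked by Pe6; d8: attacked by Pc7; f8: available.
Legal moves for Black: Kf8, Kxe7.
Black is in check but has 2 legal moves → neither.

neither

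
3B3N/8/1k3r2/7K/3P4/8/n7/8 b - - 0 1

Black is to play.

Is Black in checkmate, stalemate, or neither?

Black to move; black king on b6.
In check: yes, from the white bishop on d8.
King squares — a5: attacked by Bd8; b5: available; c5: attacked by Pd4; a6: available; c6: available; a7: available; b7: available; c7: attacked by Bd8.
Legal moves for Black: Kb7, Ka7, Kc6, Ka6, Kb5.
Black is in check but has 5 legal moves → neither.

neither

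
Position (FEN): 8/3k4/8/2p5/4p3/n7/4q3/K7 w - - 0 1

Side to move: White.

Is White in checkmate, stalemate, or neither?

White to move; white king on a1.
In check: no.
King squares — b1: attacked by Na3; a2: attacked by Qe2; b2: attacked by Qe2.
Legal moves for White: none.
Not in check and no legal moves → stalemate.

stalemate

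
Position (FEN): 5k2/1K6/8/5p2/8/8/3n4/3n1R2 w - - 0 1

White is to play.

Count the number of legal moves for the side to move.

16

White to move; king on b7.
In check: no.
Legal moves: Kc8, Kb8, Ka8, Kc7, Ka7, Kc6, Kb6, Ka6, Rxf5+, Rf4, Rf3, Rf2, Rh1, Rg1, Re1, Rxd1.
Count: 16.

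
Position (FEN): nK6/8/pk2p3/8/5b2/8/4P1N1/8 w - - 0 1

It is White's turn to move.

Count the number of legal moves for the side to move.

White to move; king on b8.
In check: yes, from the black bishop on f4.
Legal moves: Kc8, Kxa8, Nxf4.
Count: 3.

3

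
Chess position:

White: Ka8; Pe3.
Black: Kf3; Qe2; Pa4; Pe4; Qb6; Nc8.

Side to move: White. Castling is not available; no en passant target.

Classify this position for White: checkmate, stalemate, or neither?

stalemate

White to move; white king on a8.
In check: no.
King squares — a7: attacked by Qb6; b7: attacked by Qb6; b8: attacked by Qb6.
Legal moves for White: none.
Not in check and no legal moves → stalemate.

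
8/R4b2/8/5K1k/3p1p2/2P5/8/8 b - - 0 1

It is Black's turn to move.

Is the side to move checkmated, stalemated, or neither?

neither

Black to move; black king on h5.
In check: no.
Legal moves for Black: Bg8, Be8, Bg6+, Be6+, Bd5, Bc4, Bb3, Ba2, Kh6, Kh4, dxc3, f3, d3.
Black has 13 legal moves and is not in check → neither.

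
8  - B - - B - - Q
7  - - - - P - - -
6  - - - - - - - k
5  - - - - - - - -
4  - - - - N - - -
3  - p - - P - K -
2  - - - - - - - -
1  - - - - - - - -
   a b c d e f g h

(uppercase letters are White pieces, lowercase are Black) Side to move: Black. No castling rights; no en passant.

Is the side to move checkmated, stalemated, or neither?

Black to move; black king on h6.
In check: yes, from the white queen on h8.
King squares — g5: attacked by Ne4; h5: attacked by Be8; g6: attacked by Be8; g7: attacked by Qh8; h7: attacked by Qh8.
Legal moves for Black: none.
In check with no legal moves → checkmate.

checkmate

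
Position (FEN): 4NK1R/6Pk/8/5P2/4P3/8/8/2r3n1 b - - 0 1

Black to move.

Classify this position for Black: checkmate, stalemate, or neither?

checkmate

Black to move; black king on h7.
In check: yes, from the white rook on h8.
King squares — g6: attacked by Pf5; h6: attacked by Rh8; g7: attacked by Ne8; g8: attacked by Kf8; h8: attacked by Pg7.
Legal moves for Black: none.
In check with no legal moves → checkmate.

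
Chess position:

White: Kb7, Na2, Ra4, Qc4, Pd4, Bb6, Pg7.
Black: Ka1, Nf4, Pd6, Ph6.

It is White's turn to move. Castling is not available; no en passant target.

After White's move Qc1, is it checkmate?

yes

After Qc1: black king on a1; in check: yes, from the white queen on c1.
King squares — b1: attacked by Qc1; a2: attacked by Ra4; b2: attacked by Qc1.
Black has no legal moves → checkmate.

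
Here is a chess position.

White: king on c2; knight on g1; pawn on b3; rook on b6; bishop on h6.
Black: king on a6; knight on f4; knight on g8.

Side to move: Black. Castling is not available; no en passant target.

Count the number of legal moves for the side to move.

3

Black to move; king on a6.
In check: yes, from the white rook on b6.
Legal moves: Ka7, Kxb6, Ka5.
Count: 3.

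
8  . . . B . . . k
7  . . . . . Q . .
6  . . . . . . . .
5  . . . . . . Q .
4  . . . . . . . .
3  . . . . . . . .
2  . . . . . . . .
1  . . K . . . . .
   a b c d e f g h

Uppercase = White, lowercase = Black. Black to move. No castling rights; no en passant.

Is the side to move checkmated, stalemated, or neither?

stalemate

Black to move; black king on h8.
In check: no.
King squares — g7: attacked by Qg5; h7: attacked by Qf7; g8: attacked by Qg5.
Legal moves for Black: none.
Not in check and no legal moves → stalemate.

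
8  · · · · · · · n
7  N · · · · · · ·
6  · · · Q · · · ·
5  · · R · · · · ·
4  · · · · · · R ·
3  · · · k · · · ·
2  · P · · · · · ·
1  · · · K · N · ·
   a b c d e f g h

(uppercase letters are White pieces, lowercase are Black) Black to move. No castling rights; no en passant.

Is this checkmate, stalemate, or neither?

checkmate

Black to move; black king on d3.
In check: yes, from the white queen on d6.
King squares — c2: attacked by Kd1; d2: attacked by Kd1; e2: attacked by Kd1; c3: attacked by Pb2; e3: attacked by Nf1; c4: attacked by Rg4; d4: attacked by Rg4; e4: attacked by Rg4.
Legal moves for Black: none.
In check with no legal moves → checkmate.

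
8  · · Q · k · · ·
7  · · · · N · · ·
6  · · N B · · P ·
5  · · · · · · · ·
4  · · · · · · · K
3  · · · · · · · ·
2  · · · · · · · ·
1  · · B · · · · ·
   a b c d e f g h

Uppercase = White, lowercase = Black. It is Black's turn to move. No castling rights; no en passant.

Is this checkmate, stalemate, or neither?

checkmate

Black to move; black king on e8.
In check: yes, from the white queen on c8.
King squares — d7: attacked by Qc8; e7: attacked by Nc6; f7: attacked by Pg6; d8: attacked by Nc6; f8: attacked by Qc8.
Legal moves for Black: none.
In check with no legal moves → checkmate.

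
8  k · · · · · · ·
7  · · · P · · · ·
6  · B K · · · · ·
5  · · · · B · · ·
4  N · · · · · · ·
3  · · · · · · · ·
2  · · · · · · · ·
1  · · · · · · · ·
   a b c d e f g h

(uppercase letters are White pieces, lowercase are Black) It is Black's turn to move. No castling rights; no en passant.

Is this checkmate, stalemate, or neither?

stalemate

Black to move; black king on a8.
In check: no.
King squares — a7: attacked by Bb6; b7: attacked by Kc6; b8: attacked by Be5.
Legal moves for Black: none.
Not in check and no legal moves → stalemate.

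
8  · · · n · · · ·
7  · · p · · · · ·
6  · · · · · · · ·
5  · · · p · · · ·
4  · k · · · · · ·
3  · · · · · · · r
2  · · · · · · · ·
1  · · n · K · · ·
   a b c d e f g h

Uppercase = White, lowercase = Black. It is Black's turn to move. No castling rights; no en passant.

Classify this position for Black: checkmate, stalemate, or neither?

Black to move; black king on b4.
In check: no.
Legal moves for Black include: Nf7, Nb7, Ne6, Nc6, Kc5, Kb5, Ka5, Kc4, Ka4, Kc3, Kb3, Ka3, Rh8, Rh7, Rh6, Rh5, Rh4, Rg3, ... (list truncated; more exist).
Black has legal moves and is not in check → neither.

neither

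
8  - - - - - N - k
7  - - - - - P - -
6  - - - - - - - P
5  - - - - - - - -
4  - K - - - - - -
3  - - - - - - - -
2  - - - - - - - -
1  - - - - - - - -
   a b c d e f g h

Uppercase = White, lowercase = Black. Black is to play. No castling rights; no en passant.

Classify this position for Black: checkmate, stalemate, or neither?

stalemate

Black to move; black king on h8.
In check: no.
King squares — g7: attacked by Ph6; h7: attacked by Nf8; g8: attacked by Pf7.
Legal moves for Black: none.
Not in check and no legal moves → stalemate.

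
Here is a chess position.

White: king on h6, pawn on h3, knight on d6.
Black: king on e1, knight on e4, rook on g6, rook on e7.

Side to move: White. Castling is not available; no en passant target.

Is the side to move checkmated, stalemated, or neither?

White to move; white king on h6.
In check: yes, from the black rook on g6.
Legal moves for White: Kxg6, Kh5.
White is in check but has 2 legal moves → neither.

neither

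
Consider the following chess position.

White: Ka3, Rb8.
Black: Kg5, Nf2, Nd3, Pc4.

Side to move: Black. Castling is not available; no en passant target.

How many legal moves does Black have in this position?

Black to move; king on g5.
In check: no.
Legal moves: Kh6, Kg6, Kf6, Kh5, Kf5, Kh4, Kg4, Kf4, Ne5, Nc5, Nf4, Nb4, Nb2, Ne1, Nc1, Ng4, Ne4, Nh3, Nh1, Nd1, c3.
Count: 21.

21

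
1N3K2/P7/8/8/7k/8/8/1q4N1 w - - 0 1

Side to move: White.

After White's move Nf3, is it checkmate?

no

After Nf3: black king on h4; in check: yes, from the white knight on f3.
Black has 4 legal replies: Kh5, Kg4, Kh3, Kg3.
In check but a legal move exists → not checkmate.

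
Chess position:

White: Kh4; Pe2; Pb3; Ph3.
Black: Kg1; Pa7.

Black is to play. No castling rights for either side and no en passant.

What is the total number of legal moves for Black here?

7

Black to move; king on g1.
In check: no.
Legal moves: Kh2, Kg2, Kf2, Kh1, Kf1, a6, a5.
Count: 7.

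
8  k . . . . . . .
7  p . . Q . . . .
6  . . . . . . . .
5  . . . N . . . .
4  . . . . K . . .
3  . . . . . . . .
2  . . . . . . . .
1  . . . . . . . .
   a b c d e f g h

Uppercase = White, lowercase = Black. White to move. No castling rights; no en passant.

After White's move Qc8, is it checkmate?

yes

After Qc8: black king on a8; in check: yes, from the white queen on c8.
King squares — a7: own pawn; b7: attacked by Qc8; b8: attacked by Qc8.
Black has no legal moves → checkmate.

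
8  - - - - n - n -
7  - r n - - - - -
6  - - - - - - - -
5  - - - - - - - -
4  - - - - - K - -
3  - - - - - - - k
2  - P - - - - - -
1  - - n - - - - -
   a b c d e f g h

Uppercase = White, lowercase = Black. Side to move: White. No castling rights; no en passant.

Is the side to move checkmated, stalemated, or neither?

White to move; white king on f4.
In check: no.
Legal moves for White: Kg5, Kf5, Ke5, Ke4, Kf3, Ke3, b3, b4.
White has 8 legal moves and is not in check → neither.

neither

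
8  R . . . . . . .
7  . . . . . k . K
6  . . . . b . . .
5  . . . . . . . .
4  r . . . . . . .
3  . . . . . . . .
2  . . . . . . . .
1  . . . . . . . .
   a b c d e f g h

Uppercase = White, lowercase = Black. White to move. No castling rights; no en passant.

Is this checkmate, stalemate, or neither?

White to move; white king on h7.
In check: no.
Legal moves for White: Rh8, Rg8, Rf8+, Re8, Rd8, Rc8, Rb8, Ra7+, Ra6, Ra5, Rxa4, Kh8, Kh6.
White has 13 legal moves and is not in check → neither.

neither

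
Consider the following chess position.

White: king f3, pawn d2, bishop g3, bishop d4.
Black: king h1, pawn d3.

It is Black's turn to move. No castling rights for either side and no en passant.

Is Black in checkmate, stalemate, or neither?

stalemate

Black to move; black king on h1.
In check: no.
King squares — g1: attacked by Bd4; g2: attacked by Kf3; h2: attacked by Bg3.
Legal moves for Black: none.
Not in check and no legal moves → stalemate.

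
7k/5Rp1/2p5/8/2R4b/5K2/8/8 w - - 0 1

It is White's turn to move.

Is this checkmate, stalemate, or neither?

neither

White to move; white king on f3.
In check: no.
Legal moves for White include: Rf8+, Rxg7, Re7, Rd7, Rc7, Rb7, Ra7, Rf6, Rf5, Rff4, Rxc6, Rc5, Rxh4+, Rg4, Rcf4, Re4, Rd4, Rb4, ... (list truncated; more exist).
White has legal moves and is not in check → neither.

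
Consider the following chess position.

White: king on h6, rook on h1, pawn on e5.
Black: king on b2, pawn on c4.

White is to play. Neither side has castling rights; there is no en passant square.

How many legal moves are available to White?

17

White to move; king on h6.
In check: no.
Legal moves: Kh7, Kg7, Kg6, Kh5, Kg5, Rh5, Rh4, Rh3, Rh2+, Rg1, Rf1, Re1, Rd1, Rc1, Rb1+, Ra1, e6.
Count: 17.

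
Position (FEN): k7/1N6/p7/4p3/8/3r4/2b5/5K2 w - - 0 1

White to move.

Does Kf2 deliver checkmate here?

After Kf2: black king on a8; in check: no.
Black is not in check, so this cannot be checkmate.

no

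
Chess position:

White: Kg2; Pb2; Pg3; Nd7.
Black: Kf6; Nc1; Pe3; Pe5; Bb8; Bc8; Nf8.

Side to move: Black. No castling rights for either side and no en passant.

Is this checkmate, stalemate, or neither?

Black to move; black king on f6.
In check: yes, from the white knight on d7.
King squares — e5: own pawn; f5: available; g5: available; e6: available; g6: available; e7: available; f7: available; g7: available.
Legal moves for Black: Kg7, Kf7, Ke7, Kg6, Ke6, Kg5, Kf5, Nxd7, Bxd7.
Black is in check but has 9 legal moves → neither.

neither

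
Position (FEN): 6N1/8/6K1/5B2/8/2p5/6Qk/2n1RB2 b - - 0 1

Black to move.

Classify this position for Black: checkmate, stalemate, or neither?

Black to move; black king on h2.
In check: yes, from the white queen on g2.
King squares — g1: attacked by Qg2; h1: attacked by Qg2; g2: attacked by Bf1; g3: attacked by Qg2; h3: attacked by Qg2.
Legal moves for Black: none.
In check with no legal moves → checkmate.

checkmate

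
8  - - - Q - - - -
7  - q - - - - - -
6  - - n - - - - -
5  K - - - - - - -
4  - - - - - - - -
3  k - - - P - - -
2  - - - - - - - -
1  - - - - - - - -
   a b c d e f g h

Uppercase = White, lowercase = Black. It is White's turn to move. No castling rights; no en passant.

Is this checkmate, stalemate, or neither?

White to move; white king on a5.
In check: yes, from the black knight on c6.
King squares — a4: attacked by Ka3; b4: attacked by Ka3; b5: attacked by Qb7; a6: attacked by Qb7; b6: attacked by Qb7.
Legal moves for White: none.
In check with no legal moves → checkmate.

checkmate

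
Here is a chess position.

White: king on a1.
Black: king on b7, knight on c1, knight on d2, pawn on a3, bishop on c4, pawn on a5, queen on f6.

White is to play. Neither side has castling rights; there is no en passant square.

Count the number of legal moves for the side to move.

White to move; king on a1.
In check: yes, from the black queen on f6.
Legal moves: none.
Count: 0.

0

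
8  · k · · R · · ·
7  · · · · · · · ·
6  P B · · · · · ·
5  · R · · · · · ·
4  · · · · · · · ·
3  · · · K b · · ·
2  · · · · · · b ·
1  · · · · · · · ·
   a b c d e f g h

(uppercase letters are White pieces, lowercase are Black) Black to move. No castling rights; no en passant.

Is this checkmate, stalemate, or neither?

checkmate

Black to move; black king on b8.
In check: yes, from the white rook on e8.
King squares — a7: attacked by Bb6; b7: attacked by Pa6; c7: attacked by Bb6; a8: attacked by Re8; c8: attacked by Re8.
Legal moves for Black: none.
In check with no legal moves → checkmate.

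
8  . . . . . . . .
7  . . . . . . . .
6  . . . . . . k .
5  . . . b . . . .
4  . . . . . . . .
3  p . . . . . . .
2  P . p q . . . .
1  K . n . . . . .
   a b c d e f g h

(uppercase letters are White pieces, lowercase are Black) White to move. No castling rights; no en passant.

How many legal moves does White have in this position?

White to move; king on a1.
In check: no.
Legal moves: none.
Count: 0.

0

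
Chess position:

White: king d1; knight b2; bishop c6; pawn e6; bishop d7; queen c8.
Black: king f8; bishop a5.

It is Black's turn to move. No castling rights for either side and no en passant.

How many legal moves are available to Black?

Black to move; king on f8.
In check: yes, from the white queen on c8.
Legal moves: Kg7, Ke7, Bd8.
Count: 3.

3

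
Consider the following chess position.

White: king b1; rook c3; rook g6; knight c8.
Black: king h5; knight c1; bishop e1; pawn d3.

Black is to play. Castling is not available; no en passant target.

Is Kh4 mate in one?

no

After Kh4: white king on b1; in check: no.
White is not in check, so this cannot be checkmate.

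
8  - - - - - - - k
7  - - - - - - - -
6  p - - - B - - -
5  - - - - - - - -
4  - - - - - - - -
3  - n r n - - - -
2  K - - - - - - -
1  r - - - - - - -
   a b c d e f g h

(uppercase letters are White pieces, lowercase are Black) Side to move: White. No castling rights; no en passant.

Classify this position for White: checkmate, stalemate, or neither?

checkmate

White to move; white king on a2.
In check: yes, from the black rook on a1.
King squares — a1: attacked by Nb3; b1: attacked by Ra1; b2: attacked by Nd3; a3: attacked by Ra1; b3: attacked by Rc3.
Legal moves for White: none.
In check with no legal moves → checkmate.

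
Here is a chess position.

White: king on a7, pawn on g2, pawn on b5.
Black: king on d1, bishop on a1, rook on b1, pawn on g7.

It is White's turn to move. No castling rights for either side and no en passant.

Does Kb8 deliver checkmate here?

After Kb8: black king on d1; in check: no.
Black is not in check, so this cannot be checkmate.

no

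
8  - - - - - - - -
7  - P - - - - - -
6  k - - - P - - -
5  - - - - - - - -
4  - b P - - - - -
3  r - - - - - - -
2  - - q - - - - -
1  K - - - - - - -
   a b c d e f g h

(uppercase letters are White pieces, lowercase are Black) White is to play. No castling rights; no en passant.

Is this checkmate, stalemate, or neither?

checkmate

White to move; white king on a1.
In check: yes, from the black rook on a3.
King squares — b1: attacked by Qc2; a2: attacked by Qc2; b2: attacked by Qc2.
Legal moves for White: none.
In check with no legal moves → checkmate.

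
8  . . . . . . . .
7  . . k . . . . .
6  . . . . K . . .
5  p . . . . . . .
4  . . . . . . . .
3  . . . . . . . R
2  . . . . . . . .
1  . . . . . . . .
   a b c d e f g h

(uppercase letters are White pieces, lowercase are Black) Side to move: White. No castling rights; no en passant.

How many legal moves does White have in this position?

20

White to move; king on e6.
In check: no.
Legal moves: Kf7, Ke7, Kf6, Kf5, Ke5, Kd5, Rh8, Rh7+, Rh6, Rh5, Rh4, Rg3, Rf3, Re3, Rd3, Rc3+, Rb3, Ra3, Rh2, Rh1.
Count: 20.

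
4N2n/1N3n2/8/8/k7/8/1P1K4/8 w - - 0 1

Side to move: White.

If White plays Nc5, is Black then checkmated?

no

After Nc5: black king on a4; in check: yes, from the white knight on c5.
Black has 3 legal replies: Kb5, Ka5, Kb4.
In check but a legal move exists → not checkmate.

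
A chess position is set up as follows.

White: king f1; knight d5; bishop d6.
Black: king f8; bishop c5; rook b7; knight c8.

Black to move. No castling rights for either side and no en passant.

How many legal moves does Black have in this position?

Black to move; king on f8.
In check: yes, from the white bishop on d6.
Legal moves: Kg8, Ke8, Kg7, Kf7, Ne7, Nxd6, Re7, Bxd6.
Count: 8.

8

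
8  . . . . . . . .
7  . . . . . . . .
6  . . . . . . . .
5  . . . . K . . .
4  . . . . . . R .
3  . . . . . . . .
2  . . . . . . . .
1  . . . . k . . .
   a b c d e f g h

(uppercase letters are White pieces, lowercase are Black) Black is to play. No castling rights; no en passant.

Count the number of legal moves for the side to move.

5

Black to move; king on e1.
In check: no.
Legal moves: Kf2, Ke2, Kd2, Kf1, Kd1.
Count: 5.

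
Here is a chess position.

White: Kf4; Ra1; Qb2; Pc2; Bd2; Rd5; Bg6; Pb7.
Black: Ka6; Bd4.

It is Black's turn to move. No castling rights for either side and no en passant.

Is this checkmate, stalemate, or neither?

Black to move; black king on a6.
In check: yes, from the white rook on a1.
King squares — a5: attacked by Ra1; b5: attacked by Qb2; b6: attacked by Qb2; a7: attacked by Ra1; b7: attacked by Qb2.
Legal moves for Black: none.
In check with no legal moves → checkmate.

checkmate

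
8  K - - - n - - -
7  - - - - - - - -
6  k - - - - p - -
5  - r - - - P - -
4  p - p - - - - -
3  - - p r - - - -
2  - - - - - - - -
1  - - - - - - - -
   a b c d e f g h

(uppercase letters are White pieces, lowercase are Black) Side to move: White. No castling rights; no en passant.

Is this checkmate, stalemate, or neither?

stalemate

White to move; white king on a8.
In check: no.
King squares — a7: attacked by Ka6; b7: attacked by Rb5; b8: attacked by Rb5.
Legal moves for White: none.
Not in check and no legal moves → stalemate.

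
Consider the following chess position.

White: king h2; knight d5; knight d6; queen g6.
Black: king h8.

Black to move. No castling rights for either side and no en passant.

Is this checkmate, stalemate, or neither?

Black to move; black king on h8.
In check: no.
King squares — g7: attacked by Qg6; h7: attacked by Qg6; g8: attacked by Qg6.
Legal moves for Black: none.
Not in check and no legal moves → stalemate.

stalemate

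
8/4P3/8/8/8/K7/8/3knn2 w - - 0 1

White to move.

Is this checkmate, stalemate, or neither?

White to move; white king on a3.
In check: no.
Legal moves for White: Kb4, Ka4, Kb3, Kb2, Ka2, e8=Q, e8=R, e8=B, e8=N.
White has 9 legal moves and is not in check → neither.

neither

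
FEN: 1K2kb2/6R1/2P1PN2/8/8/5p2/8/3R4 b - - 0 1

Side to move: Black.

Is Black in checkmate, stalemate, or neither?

checkmate

Black to move; black king on e8.
In check: yes, from the white knight on f6.
King squares — d7: attacked by Rd1; e7: attacked by Rg7; f7: attacked by Pe6; d8: attacked by Rd1; f8: own bishop.
Legal moves for Black: none.
In check with no legal moves → checkmate.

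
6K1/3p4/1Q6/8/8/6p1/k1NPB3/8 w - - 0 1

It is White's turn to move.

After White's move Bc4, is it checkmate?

After Bc4: black king on a2; in check: yes, from the white bishop on c4.
King squares — a1: attacked by Nc2; b1: attacked by Qb6; b2: attacked by Qb6; a3: attacked by Nc2; b3: attacked by Bc4.
Black has no legal moves → checkmate.

yes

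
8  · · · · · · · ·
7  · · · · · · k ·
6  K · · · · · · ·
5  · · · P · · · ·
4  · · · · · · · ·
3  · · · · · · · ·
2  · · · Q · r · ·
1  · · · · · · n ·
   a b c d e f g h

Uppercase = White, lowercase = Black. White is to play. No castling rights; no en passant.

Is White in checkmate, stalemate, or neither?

neither

White to move; white king on a6.
In check: no.
Legal moves for White include: Kb7, Ka7, Kb6, Kb5, Ka5, Qh6+, Qg5+, Qa5, Qf4, Qd4+, Qb4, Qe3, Qd3, Qc3+, Qxf2, Qe2, Qc2, Qb2+, ... (list truncated; more exist).
White has legal moves and is not in check → neither.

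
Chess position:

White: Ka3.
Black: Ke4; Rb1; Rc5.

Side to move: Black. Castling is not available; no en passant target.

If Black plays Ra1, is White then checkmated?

no

After Ra1: white king on a3; in check: yes, from the black rook on a1.
White has 3 legal replies: Kb4, Kb3, Kb2.
In check but a legal move exists → not checkmate.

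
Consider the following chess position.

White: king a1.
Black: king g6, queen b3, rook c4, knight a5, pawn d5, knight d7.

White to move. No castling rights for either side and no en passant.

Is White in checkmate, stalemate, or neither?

stalemate

White to move; white king on a1.
In check: no.
King squares — b1: attacked by Qb3; a2: attacked by Qb3; b2: attacked by Qb3.
Legal moves for White: none.
Not in check and no legal moves → stalemate.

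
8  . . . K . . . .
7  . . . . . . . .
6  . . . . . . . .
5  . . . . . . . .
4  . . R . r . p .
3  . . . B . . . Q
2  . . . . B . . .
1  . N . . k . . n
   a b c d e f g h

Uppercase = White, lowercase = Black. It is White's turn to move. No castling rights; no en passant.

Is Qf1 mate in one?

yes

After Qf1: black king on e1; in check: yes, from the white queen on f1.
King squares — d1: attacked by Qf1; f1: attacked by Be2; d2: attacked by Nb1; e2: attacked by Qf1; f2: attacked by Qf1.
Black has no legal moves → checkmate.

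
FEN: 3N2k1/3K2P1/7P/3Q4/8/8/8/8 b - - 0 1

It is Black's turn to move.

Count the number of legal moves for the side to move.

1

Black to move; king on g8.
In check: yes, from the white queen on d5.
Legal moves: Kh7.
Count: 1.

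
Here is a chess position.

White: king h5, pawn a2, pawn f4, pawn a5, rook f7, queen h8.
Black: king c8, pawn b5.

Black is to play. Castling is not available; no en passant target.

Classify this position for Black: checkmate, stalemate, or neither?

checkmate

Black to move; black king on c8.
In check: yes, from the white queen on h8.
King squares — b7: attacked by Rf7; c7: attacked by Rf7; d7: attacked by Rf7; b8: attacked by Qh8; d8: attacked by Qh8.
Legal moves for Black: none.
In check with no legal moves → checkmate.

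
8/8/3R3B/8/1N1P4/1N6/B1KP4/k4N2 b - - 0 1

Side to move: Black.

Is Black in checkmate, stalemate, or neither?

checkmate

Black to move; black king on a1.
In check: yes, from the white knight on b3.
King squares — b1: attacked by Ba2; a2: attacked by Nb4; b2: attacked by Kc2.
Legal moves for Black: none.
In check with no legal moves → checkmate.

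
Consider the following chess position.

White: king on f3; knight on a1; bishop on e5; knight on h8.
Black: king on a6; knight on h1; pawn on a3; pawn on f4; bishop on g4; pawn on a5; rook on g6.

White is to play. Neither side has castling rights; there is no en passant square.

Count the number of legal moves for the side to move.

3

White to move; king on f3.
In check: yes, from the black bishop on g4.
Legal moves: Kxf4, Ke4, Kg2.
Count: 3.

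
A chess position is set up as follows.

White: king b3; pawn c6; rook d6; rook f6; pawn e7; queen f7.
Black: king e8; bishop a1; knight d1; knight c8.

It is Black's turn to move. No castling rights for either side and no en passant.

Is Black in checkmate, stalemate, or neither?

Black to move; black king on e8.
In check: yes, from the white queen on f7.
King squares — d7: attacked by Pc6; e7: attacked by Qf7; f7: attacked by Rf6; d8: attacked by Rd6; f8: attacked by Pe7.
Legal moves for Black: none.
In check with no legal moves → checkmate.

checkmate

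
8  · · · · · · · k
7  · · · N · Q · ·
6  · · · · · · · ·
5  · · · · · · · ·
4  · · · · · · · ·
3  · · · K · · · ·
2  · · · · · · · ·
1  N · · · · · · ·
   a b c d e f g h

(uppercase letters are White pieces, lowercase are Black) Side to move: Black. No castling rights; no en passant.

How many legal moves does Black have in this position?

0

Black to move; king on h8.
In check: no.
Legal moves: none.
Count: 0.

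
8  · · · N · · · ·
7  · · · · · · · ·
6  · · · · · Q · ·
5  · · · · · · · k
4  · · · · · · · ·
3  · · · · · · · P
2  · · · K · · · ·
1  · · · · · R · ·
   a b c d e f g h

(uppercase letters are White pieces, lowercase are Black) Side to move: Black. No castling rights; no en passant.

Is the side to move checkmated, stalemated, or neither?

stalemate

Black to move; black king on h5.
In check: no.
King squares — g4: attacked by Ph3; h4: attacked by Qf6; g5: attacked by Qf6; g6: attacked by Qf6; h6: attacked by Qf6.
Legal moves for Black: none.
Not in check and no legal moves → stalemate.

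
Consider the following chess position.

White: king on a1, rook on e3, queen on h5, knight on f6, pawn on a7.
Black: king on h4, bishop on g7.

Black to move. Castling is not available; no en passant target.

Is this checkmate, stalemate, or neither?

checkmate

Black to move; black king on h4.
In check: yes, from the white queen on h5.
King squares — g3: attacked by Re3; h3: attacked by Re3; g4: attacked by Qh5; g5: attacked by Qh5; h5: attacked by Nf6.
Legal moves for Black: none.
In check with no legal moves → checkmate.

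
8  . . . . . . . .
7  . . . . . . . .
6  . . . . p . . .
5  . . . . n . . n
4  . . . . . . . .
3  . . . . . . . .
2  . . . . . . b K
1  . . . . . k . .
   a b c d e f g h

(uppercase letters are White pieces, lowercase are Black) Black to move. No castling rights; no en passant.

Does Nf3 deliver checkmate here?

After Nf3: white king on h2; in check: yes, from the black knight on f3.
King squares — g1: attacked by Kf1; h1: attacked by Bg2; g2: attacked by Kf1; g3: attacked by Nh5; h3: attacked by Bg2.
White has no legal moves → checkmate.

yes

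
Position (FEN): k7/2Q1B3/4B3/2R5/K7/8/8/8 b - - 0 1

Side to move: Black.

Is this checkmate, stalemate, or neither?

stalemate

Black to move; black king on a8.
In check: no.
King squares — a7: attacked by Qc7; b7: attacked by Qc7; b8: attacked by Qc7.
Legal moves for Black: none.
Not in check and no legal moves → stalemate.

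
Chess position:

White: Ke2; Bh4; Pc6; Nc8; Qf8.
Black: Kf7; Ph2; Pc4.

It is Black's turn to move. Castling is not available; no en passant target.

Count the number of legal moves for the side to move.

3

Black to move; king on f7.
In check: yes, from the white queen on f8.
Legal moves: Kxf8, Kg6, Ke6.
Count: 3.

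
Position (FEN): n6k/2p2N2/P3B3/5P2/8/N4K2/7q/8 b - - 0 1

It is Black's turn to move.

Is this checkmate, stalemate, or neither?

Black to move; black king on h8.
In check: yes, from the white knight on f7.
King squares — g7: available; h7: available; g8: available.
Legal moves for Black: Kg8, Kh7, Kg7.
Black is in check but has 3 legal moves → neither.

neither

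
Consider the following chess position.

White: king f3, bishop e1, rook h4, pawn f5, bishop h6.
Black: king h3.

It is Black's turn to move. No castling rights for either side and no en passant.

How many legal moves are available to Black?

0

Black to move; king on h3.
In check: yes, from the white rook on h4.
Legal moves: none.
Count: 0.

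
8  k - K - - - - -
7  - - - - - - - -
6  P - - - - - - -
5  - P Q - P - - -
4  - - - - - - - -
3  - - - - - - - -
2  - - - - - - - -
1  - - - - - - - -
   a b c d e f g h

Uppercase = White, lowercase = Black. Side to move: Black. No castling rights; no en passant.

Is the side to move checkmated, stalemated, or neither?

Black to move; black king on a8.
In check: no.
King squares — a7: attacked by Qc5; b7: attacked by Pa6; b8: attacked by Kc8.
Legal moves for Black: none.
Not in check and no legal moves → stalemate.

stalemate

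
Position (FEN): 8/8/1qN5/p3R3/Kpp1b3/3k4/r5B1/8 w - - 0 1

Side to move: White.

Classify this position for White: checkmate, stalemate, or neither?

checkmate

White to move; white king on a4.
In check: yes, from the black rook on a2.
King squares — a3: attacked by Ra2; b3: attacked by Pc4; b4: attacked by Pa5; a5: attacked by Ra2; b5: attacked by Qb6.
Legal moves for White: none.
In check with no legal moves → checkmate.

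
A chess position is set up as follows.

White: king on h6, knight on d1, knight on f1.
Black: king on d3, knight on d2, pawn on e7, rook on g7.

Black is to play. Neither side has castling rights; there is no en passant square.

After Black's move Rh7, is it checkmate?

After Rh7: white king on h6; in check: yes, from the black rook on h7.
White has 3 legal replies: Kxh7, Kg6, Kg5.
In check but a legal move exists → not checkmate.

no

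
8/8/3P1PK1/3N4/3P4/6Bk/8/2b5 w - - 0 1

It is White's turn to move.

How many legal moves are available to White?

20

White to move; king on g6.
In check: no.
Legal moves: Kh7, Kg7, Kf7, Kh5, Kf5, Ne7, Nc7, Nb6, Nf4+, Nb4, Ne3, Nc3, Be5, Bh4, Bf4, Bh2, Bf2, Be1, f7, d7.
Count: 20.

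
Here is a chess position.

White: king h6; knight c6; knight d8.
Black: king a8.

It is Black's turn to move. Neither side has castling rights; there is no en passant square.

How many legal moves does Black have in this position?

0

Black to move; king on a8.
In check: no.
Legal moves: none.
Count: 0.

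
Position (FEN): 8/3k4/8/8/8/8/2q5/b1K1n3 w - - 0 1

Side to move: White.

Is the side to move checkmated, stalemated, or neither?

checkmate

White to move; white king on c1.
In check: yes, from the black queen on c2.
King squares — b1: attacked by Qc2; d1: attacked by Qc2; b2: attacked by Ba1; c2: attacked by Ne1; d2: attacked by Qc2.
Legal moves for White: none.
In check with no legal moves → checkmate.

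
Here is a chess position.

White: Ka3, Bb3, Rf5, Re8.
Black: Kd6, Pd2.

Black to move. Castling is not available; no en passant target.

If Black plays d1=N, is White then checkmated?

After d1=N: white king on a3; in check: no.
White is not in check, so this cannot be checkmate.

no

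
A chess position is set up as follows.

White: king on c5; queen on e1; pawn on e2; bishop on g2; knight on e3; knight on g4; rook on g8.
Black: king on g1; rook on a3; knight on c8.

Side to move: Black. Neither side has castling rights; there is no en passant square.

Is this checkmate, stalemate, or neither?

Black to move; black king on g1.
In check: yes, from the white queen on e1.
King squares — f1: attacked by Qe1; h1: attacked by Qe1; f2: attacked by Qe1; g2: attacked by Ne3; h2: attacked by Ng4.
Legal moves for Black: none.
In check with no legal moves → checkmate.

checkmate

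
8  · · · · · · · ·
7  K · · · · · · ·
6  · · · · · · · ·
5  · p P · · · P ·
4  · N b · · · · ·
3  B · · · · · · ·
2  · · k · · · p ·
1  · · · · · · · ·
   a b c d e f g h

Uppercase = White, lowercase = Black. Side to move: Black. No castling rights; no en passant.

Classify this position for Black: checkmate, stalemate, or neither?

neither

Black to move; black king on c2.
In check: yes, from the white knight on b4.
Legal moves for Black: Kc3, Kb3, Kd2, Kd1, Kb1.
Black is in check but has 5 legal moves → neither.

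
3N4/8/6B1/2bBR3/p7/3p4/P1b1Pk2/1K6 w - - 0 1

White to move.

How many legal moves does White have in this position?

White to move; king on b1.
In check: yes, from the black bishop on c2.
Legal moves: Kb2, Kc1, Ka1.
Count: 3.

3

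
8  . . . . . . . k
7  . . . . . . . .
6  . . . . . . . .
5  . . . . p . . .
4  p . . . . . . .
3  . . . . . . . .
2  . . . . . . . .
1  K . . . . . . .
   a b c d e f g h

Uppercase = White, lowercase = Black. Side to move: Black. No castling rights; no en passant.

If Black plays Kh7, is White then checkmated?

no

After Kh7: white king on a1; in check: no.
White is not in check, so this cannot be checkmate.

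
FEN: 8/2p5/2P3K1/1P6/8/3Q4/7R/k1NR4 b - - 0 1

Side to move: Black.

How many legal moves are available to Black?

0

Black to move; king on a1.
In check: no.
Legal moves: none.
Count: 0.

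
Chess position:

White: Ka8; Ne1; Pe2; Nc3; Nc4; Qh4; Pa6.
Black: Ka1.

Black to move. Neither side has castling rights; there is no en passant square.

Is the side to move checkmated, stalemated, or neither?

Black to move; black king on a1.
In check: no.
King squares — b1: attacked by Nc3; a2: attacked by Nc3; b2: attacked by Nc4.
Legal moves for Black: none.
Not in check and no legal moves → stalemate.

stalemate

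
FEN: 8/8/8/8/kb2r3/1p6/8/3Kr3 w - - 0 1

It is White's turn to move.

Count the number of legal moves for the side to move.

0

White to move; king on d1.
In check: yes, from the black rook on e1.
Legal moves: none.
Count: 0.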